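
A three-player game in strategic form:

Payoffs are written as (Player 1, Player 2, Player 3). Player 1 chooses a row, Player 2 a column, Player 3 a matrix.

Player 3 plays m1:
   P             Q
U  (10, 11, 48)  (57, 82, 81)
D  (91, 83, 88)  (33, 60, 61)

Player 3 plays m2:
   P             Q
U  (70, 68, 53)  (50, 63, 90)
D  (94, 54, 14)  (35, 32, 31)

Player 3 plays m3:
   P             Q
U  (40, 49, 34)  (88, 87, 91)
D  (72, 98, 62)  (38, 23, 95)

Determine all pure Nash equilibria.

Player 1 against (P, m1): payoffs 10, 91 → best response D.
Player 1 against (P, m2): payoffs 70, 94 → best response D.
Player 1 against (P, m3): payoffs 40, 72 → best response D.
Player 1 against (Q, m1): payoffs 57, 33 → best response U.
Player 1 against (Q, m2): payoffs 50, 35 → best response U.
Player 1 against (Q, m3): payoffs 88, 38 → best response U.
Player 2 against (U, m1): payoffs 11, 82 → best response Q.
Player 2 against (U, m2): payoffs 68, 63 → best response P.
Player 2 against (U, m3): payoffs 49, 87 → best response Q.
Player 2 against (D, m1): payoffs 83, 60 → best response P.
Player 2 against (D, m2): payoffs 54, 32 → best response P.
Player 2 against (D, m3): payoffs 98, 23 → best response P.
Player 3 against (U, P): payoffs 48, 53, 34 → best response m2.
Player 3 against (U, Q): payoffs 81, 90, 91 → best response m3.
Player 3 against (D, P): payoffs 88, 14, 62 → best response m1.
Player 3 against (D, Q): payoffs 61, 31, 95 → best response m3.
Mutual best responses: (U, Q, m3); (D, P, m1).

(U, Q, m3); (D, P, m1)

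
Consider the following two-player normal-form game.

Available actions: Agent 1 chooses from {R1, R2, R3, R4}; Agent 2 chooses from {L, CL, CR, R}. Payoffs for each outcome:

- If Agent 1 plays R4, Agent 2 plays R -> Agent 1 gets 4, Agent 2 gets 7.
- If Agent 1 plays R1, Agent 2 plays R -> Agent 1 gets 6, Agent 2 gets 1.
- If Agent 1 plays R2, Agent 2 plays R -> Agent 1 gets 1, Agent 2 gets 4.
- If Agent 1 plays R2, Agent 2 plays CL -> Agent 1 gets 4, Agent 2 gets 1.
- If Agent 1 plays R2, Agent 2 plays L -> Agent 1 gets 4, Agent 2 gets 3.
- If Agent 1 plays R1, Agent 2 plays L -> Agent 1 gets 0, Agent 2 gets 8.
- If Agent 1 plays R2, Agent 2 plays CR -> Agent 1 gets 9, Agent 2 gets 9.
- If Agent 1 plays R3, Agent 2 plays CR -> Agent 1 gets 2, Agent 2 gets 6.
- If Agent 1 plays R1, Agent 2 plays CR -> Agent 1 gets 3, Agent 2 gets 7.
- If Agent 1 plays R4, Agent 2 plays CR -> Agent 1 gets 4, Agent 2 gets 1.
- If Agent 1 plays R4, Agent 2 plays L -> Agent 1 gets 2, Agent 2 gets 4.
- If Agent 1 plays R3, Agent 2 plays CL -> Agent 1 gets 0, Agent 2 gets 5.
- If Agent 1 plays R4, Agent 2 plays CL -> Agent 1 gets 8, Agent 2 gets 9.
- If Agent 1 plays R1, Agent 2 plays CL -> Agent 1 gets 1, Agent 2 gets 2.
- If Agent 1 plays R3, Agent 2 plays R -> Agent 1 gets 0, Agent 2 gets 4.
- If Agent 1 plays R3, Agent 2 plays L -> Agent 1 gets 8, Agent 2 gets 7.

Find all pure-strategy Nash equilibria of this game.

(R1, L): Agent 1 can switch to R2 (0 → 4). Not NE.
(R1, CL): Agent 1 can switch to R2 (1 → 4). Not NE.
(R1, CR): Agent 1 can switch to R2 (3 → 9). Not NE.
(R1, R): Agent 2 can switch to L (1 → 8). Not NE.
(R2, L): Agent 1 can switch to R3 (4 → 8). Not NE.
(R2, CL): Agent 1 can switch to R4 (4 → 8). Not NE.
(R2, CR): Agent 1 gets 9, best alternative 4; Agent 2 gets 9, best alternative 4. No profitable deviation — NE.
(R2, R): Agent 1 can switch to R1 (1 → 6). Not NE.
(R3, L): Agent 1 gets 8, best alternative 4; Agent 2 gets 7, best alternative 6. No profitable deviation — NE.
(R3, CL): Agent 1 can switch to R1 (0 → 1). Not NE.
(R4, CL): Agent 1 gets 8, best alternative 4; Agent 2 gets 9, best alternative 7. No profitable deviation — NE.
(The remaining 5 profiles each have a profitable deviation by the same check.)

The pure Nash equilibria are (R2, CR); (R3, L); (R4, CL).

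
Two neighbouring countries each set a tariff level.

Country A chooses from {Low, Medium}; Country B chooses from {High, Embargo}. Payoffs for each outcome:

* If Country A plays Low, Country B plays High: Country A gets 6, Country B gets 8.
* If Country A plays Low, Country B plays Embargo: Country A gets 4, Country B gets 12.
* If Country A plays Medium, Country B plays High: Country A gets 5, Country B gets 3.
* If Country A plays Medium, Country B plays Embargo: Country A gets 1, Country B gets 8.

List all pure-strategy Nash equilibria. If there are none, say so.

Pure NE: (Low, Embargo)

(Low, High): Country B can switch to Embargo (8 → 12). Not NE.
(Low, Embargo): Country A gets 4, best alternative 1; Country B gets 12, best alternative 8. No profitable deviation — NE.
(Medium, High): Country A can switch to Low (5 → 6). Not NE.
(Medium, Embargo): Country A can switch to Low (1 → 4). Not NE.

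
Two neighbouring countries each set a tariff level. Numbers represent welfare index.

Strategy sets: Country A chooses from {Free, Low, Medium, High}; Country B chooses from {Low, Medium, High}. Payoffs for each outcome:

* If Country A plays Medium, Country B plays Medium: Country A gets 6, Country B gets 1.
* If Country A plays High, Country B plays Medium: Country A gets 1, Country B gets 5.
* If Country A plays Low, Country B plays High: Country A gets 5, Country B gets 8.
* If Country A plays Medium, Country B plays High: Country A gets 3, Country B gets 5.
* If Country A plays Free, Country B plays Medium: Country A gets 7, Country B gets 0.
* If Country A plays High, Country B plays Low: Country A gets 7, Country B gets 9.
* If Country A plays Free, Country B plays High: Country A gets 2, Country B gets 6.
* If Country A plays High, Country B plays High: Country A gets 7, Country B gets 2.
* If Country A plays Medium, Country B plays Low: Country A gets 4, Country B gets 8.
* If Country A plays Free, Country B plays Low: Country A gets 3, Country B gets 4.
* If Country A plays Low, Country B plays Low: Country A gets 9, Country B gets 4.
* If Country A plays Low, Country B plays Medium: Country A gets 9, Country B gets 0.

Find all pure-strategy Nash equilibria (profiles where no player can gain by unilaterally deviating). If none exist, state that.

Country A against Low: payoffs 3, 9, 4, 7 → best response Low.
Country A against Medium: payoffs 7, 9, 6, 1 → best response Low.
Country A against High: payoffs 2, 5, 3, 7 → best response High.
Country B against Free: payoffs 4, 0, 6 → best response High.
Country B against Low: payoffs 4, 0, 8 → best response High.
Country B against Medium: payoffs 8, 1, 5 → best response Low.
Country B against High: payoffs 9, 5, 2 → best response Low.
No profile is a mutual best response for all players.

This game has no pure Nash equilibrium.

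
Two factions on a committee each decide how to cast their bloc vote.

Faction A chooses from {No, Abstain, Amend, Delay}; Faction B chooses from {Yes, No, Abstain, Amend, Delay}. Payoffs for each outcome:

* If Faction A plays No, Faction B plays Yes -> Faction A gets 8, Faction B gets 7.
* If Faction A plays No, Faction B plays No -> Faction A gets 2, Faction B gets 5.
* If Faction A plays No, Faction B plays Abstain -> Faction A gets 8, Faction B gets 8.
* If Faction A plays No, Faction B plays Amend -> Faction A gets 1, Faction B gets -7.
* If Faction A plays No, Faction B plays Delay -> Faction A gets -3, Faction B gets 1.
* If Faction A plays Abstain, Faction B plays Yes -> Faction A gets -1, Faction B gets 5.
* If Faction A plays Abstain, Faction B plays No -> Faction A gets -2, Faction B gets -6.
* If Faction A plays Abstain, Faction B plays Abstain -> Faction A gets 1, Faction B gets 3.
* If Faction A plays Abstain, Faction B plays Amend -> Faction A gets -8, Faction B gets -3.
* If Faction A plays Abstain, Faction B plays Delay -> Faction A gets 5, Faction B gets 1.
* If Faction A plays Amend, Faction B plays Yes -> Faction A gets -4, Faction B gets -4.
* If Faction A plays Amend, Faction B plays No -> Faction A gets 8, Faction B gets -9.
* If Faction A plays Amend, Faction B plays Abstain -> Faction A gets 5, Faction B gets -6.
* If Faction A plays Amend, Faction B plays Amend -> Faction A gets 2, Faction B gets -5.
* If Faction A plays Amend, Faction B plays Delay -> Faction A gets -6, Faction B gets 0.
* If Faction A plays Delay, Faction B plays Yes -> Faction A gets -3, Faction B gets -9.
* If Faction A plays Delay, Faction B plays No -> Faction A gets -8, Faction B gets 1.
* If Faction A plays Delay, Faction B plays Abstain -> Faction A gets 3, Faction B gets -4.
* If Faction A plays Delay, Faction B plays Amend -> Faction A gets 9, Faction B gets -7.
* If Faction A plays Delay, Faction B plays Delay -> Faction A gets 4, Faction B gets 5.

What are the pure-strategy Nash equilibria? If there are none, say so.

(No, Yes): Faction B can switch to Abstain (7 → 8). Not NE.
(No, No): Faction A can switch to Amend (2 → 8). Not NE.
(No, Abstain): Faction A gets 8, best alternative 5; Faction B gets 8, best alternative 7. No profitable deviation — NE.
(No, Amend): Faction A can switch to Amend (1 → 2). Not NE.
(No, Delay): Faction A can switch to Abstain (-3 → 5). Not NE.
(Abstain, Yes): Faction A can switch to No (-1 → 8). Not NE.
(Abstain, No): Faction A can switch to No (-2 → 2). Not NE.
(Abstain, Abstain): Faction A can switch to No (1 → 8). Not NE.
(Abstain, Amend): Faction A can switch to No (-8 → 1). Not NE.
(The remaining 11 profiles each have a profitable deviation by the same check.)

(No, Abstain)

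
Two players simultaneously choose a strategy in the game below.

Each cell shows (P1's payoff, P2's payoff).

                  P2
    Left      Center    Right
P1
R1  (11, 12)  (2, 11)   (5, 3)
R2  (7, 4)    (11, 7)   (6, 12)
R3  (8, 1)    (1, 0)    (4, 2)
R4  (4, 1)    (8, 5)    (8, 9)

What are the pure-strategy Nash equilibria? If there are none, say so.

(R1, Left): P1 gets 11, best alternative 8; P2 gets 12, best alternative 11. No profitable deviation — NE.
(R1, Center): P1 can switch to R2 (2 → 11). Not NE.
(R1, Right): P1 can switch to R2 (5 → 6). Not NE.
(R2, Left): P1 can switch to R1 (7 → 11). Not NE.
(R2, Center): P2 can switch to Right (7 → 12). Not NE.
(R2, Right): P1 can switch to R4 (6 → 8). Not NE.
(R3, Left): P1 can switch to R1 (8 → 11). Not NE.
(R3, Center): P1 can switch to R1 (1 → 2). Not NE.
(R3, Right): P1 can switch to R1 (4 → 5). Not NE.
(R4, Left): P1 can switch to R1 (4 → 11). Not NE.
(R4, Center): P1 can switch to R2 (8 → 11). Not NE.
(R4, Right): P1 gets 8, best alternative 6; P2 gets 9, best alternative 5. No profitable deviation — NE.

The pure Nash equilibria are (R1, Left) and (R4, Right).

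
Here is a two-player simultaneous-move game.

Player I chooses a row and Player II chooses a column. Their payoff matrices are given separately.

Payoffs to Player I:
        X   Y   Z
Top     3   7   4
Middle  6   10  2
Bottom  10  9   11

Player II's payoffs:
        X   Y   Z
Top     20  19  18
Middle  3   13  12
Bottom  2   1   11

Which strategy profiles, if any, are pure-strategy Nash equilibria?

For each player, find the best response to each opponent profile; mutual best responses are the pure NE.
Player I against X: payoffs 3, 6, 10 → best response Bottom.
Player I against Y: payoffs 7, 10, 9 → best response Middle.
Player I against Z: payoffs 4, 2, 11 → best response Bottom.
Player II against Top: payoffs 20, 19, 18 → best response X.
Player II against Middle: payoffs 3, 13, 12 → best response Y.
Player II against Bottom: payoffs 2, 1, 11 → best response Z.
Mutual best responses: (Middle, Y); (Bottom, Z).

The pure Nash equilibria are (Middle, Y) and (Bottom, Z).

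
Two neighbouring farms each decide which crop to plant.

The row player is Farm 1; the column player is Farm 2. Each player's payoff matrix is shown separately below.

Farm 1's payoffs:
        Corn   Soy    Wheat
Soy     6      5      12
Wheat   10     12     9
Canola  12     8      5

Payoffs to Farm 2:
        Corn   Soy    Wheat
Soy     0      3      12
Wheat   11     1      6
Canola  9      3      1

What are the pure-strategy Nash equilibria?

The pure Nash equilibria are (Soy, Wheat); (Canola, Corn).

Farm 1 against Corn: payoffs 6, 10, 12 → best response Canola.
Farm 1 against Soy: payoffs 5, 12, 8 → best response Wheat.
Farm 1 against Wheat: payoffs 12, 9, 5 → best response Soy.
Farm 2 against Soy: payoffs 0, 3, 12 → best response Wheat.
Farm 2 against Wheat: payoffs 11, 1, 6 → best response Corn.
Farm 2 against Canola: payoffs 9, 3, 1 → best response Corn.
Mutual best responses: (Soy, Wheat); (Canola, Corn).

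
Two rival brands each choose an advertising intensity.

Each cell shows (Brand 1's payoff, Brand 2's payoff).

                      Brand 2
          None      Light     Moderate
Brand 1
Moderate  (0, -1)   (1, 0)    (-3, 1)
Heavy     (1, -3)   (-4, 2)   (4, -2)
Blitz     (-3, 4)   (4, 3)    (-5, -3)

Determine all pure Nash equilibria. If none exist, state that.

No pure-strategy Nash equilibrium.

Brand 1 against None: payoffs 0, 1, -3 → best response Heavy.
Brand 1 against Light: payoffs 1, -4, 4 → best response Blitz.
Brand 1 against Moderate: payoffs -3, 4, -5 → best response Heavy.
Brand 2 against Moderate: payoffs -1, 0, 1 → best response Moderate.
Brand 2 against Heavy: payoffs -3, 2, -2 → best response Light.
Brand 2 against Blitz: payoffs 4, 3, -3 → best response None.
No profile is a mutual best response for all players.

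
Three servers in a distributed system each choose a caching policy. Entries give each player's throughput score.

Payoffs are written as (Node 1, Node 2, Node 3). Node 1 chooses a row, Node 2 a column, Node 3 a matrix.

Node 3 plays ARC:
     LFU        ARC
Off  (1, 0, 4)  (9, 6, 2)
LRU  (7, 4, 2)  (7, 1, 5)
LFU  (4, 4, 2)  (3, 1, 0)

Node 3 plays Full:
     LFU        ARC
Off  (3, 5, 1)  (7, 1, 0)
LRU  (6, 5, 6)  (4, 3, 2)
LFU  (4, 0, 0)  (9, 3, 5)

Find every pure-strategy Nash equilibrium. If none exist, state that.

For each player, find the best response to each opponent profile; mutual best responses are the pure NE.
Node 1 against (LFU, ARC): payoffs 1, 7, 4 → best response LRU.
Node 1 against (LFU, Full): payoffs 3, 6, 4 → best response LRU.
Node 1 against (ARC, ARC): payoffs 9, 7, 3 → best response Off.
Node 1 against (ARC, Full): payoffs 7, 4, 9 → best response LFU.
Node 2 against (Off, ARC): payoffs 0, 6 → best response ARC.
Node 2 against (Off, Full): payoffs 5, 1 → best response LFU.
Node 2 against (LRU, ARC): payoffs 4, 1 → best response LFU.
Node 2 against (LRU, Full): payoffs 5, 3 → best response LFU.
Node 2 against (LFU, ARC): payoffs 4, 1 → best response LFU.
Node 2 against (LFU, Full): payoffs 0, 3 → best response ARC.
Node 3 against (Off, LFU): payoffs 4, 1 → best response ARC.
Node 3 against (Off, ARC): payoffs 2, 0 → best response ARC.
Node 3 against (LRU, LFU): payoffs 2, 6 → best response Full.
Node 3 against (LRU, ARC): payoffs 5, 2 → best response ARC.
Node 3 against (LFU, LFU): payoffs 2, 0 → best response ARC.
Node 3 against (LFU, ARC): payoffs 0, 5 → best response Full.
Mutual best responses: (Off, ARC, ARC); (LRU, LFU, Full); (LFU, ARC, Full).

The pure Nash equilibria are (Off, ARC, ARC); (LRU, LFU, Full); (LFU, ARC, Full).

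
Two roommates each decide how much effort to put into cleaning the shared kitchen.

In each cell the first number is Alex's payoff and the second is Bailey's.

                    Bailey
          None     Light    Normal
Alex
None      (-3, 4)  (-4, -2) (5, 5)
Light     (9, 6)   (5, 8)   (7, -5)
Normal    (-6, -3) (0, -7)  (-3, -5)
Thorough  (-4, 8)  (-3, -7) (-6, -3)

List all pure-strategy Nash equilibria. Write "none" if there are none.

Pure NE: (Light, Light)

Alex against None: payoffs -3, 9, -6, -4 → best response Light.
Alex against Light: payoffs -4, 5, 0, -3 → best response Light.
Alex against Normal: payoffs 5, 7, -3, -6 → best response Light.
Bailey against None: payoffs 4, -2, 5 → best response Normal.
Bailey against Light: payoffs 6, 8, -5 → best response Light.
Bailey against Normal: payoffs -3, -7, -5 → best response None.
Bailey against Thorough: payoffs 8, -7, -3 → best response None.
Mutual best responses: (Light, Light).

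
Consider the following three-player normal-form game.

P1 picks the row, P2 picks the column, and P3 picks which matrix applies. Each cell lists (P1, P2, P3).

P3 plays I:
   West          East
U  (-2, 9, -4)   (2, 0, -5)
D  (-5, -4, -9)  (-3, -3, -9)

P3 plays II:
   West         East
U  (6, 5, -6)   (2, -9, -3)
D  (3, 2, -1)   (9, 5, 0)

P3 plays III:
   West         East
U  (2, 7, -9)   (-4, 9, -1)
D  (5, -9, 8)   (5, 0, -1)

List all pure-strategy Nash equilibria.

The pure Nash equilibria are (U, West, I); (D, East, II).

For each strategy profile, look for a profitable unilateral deviation.
(U, West, I): P1 gets -2, best alternative -5; P2 gets 9, best alternative 0; P3 gets -4, best alternative -6. No profitable deviation — NE.
(U, West, II): P3 can switch to I (-6 → -4). Not NE.
(U, West, III): P1 can switch to D (2 → 5). Not NE.
(U, East, I): P2 can switch to West (0 → 9). Not NE.
(U, East, II): P1 can switch to D (2 → 9). Not NE.
(U, East, III): P1 can switch to D (-4 → 5). Not NE.
(D, West, I): P1 can switch to U (-5 → -2). Not NE.
(D, West, II): P1 can switch to U (3 → 6). Not NE.
(D, West, III): P2 can switch to East (-9 → 0). Not NE.
(D, East, I): P1 can switch to U (-3 → 2). Not NE.
(D, East, II): P1 gets 9, best alternative 2; P2 gets 5, best alternative 2; P3 gets 0, best alternative -1. No profitable deviation — NE.
(D, East, III): P3 can switch to II (-1 → 0). Not NE.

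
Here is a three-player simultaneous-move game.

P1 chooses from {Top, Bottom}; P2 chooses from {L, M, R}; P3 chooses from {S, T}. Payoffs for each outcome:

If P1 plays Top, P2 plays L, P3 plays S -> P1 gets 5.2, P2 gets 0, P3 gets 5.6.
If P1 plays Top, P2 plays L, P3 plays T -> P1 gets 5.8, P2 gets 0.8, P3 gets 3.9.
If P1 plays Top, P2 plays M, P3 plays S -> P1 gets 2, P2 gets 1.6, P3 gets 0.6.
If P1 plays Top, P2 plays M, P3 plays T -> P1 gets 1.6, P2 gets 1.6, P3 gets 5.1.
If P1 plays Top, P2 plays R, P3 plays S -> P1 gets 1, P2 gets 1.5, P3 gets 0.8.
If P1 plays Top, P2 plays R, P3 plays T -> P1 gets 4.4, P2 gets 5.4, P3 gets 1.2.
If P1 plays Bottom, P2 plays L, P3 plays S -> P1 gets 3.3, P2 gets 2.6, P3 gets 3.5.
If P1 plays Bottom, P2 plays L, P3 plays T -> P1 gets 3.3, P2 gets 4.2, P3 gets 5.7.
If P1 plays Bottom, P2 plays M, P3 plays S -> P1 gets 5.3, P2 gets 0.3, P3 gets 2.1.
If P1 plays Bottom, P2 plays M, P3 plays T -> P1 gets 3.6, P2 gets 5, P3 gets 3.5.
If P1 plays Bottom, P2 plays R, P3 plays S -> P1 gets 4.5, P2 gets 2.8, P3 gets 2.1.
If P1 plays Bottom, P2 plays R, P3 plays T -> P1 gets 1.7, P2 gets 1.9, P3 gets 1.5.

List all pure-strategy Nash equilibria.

P1 against (L, S): payoffs 5.2, 3.3 → best response Top.
P1 against (L, T): payoffs 5.8, 3.3 → best response Top.
P1 against (M, S): payoffs 2, 5.3 → best response Bottom.
P1 against (M, T): payoffs 1.6, 3.6 → best response Bottom.
P1 against (R, S): payoffs 1, 4.5 → best response Bottom.
P1 against (R, T): payoffs 4.4, 1.7 → best response Top.
P2 against (Top, S): payoffs 0, 1.6, 1.5 → best response M.
P2 against (Top, T): payoffs 0.8, 1.6, 5.4 → best response R.
P2 against (Bottom, S): payoffs 2.6, 0.3, 2.8 → best response R.
P2 against (Bottom, T): payoffs 4.2, 5, 1.9 → best response M.
P3 against (Top, L): payoffs 5.6, 3.9 → best response S.
P3 against (Top, M): payoffs 0.6, 5.1 → best response T.
P3 against (Top, R): payoffs 0.8, 1.2 → best response T.
P3 against (Bottom, L): payoffs 3.5, 5.7 → best response T.
P3 against (Bottom, M): payoffs 2.1, 3.5 → best response T.
P3 against (Bottom, R): payoffs 2.1, 1.5 → best response S.
Mutual best responses: (Top, R, T); (Bottom, M, T); (Bottom, R, S).

(Top, R, T) and (Bottom, M, T) and (Bottom, R, S)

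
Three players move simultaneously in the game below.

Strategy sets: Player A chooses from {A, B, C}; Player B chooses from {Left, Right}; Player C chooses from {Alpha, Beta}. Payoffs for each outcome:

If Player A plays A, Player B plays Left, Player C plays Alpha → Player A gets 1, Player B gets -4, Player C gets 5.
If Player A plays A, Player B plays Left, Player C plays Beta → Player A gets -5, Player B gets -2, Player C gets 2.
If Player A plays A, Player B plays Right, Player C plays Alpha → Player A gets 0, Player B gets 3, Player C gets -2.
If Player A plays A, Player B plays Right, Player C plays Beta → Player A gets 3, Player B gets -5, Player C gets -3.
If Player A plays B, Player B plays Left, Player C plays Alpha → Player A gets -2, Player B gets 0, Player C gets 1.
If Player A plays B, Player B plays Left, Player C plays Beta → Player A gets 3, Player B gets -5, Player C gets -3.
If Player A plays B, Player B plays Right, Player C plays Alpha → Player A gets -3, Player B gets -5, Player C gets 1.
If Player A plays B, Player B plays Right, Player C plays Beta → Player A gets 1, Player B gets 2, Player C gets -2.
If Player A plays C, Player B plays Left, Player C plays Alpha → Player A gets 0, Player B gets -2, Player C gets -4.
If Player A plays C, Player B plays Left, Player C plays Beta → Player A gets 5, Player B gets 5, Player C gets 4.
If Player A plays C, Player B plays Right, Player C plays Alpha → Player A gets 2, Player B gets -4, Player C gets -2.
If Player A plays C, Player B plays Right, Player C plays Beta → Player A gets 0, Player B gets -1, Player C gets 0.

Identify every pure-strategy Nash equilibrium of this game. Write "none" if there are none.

The unique pure-strategy Nash equilibrium is (C, Left, Beta).

Check each profile: it is a Nash equilibrium iff no player can strictly gain by switching unilaterally.
(A, Left, Alpha): Player B can switch to Right (-4 → 3). Not NE.
(A, Left, Beta): Player A can switch to B (-5 → 3). Not NE.
(A, Right, Alpha): Player A can switch to C (0 → 2). Not NE.
(A, Right, Beta): Player B can switch to Left (-5 → -2). Not NE.
(B, Left, Alpha): Player A can switch to A (-2 → 1). Not NE.
(B, Left, Beta): Player A can switch to C (3 → 5). Not NE.
(B, Right, Alpha): Player A can switch to A (-3 → 0). Not NE.
(B, Right, Beta): Player A can switch to A (1 → 3). Not NE.
(C, Left, Alpha): Player A can switch to A (0 → 1). Not NE.
(C, Left, Beta): Player A gets 5, best alternative 3; Player B gets 5, best alternative -1; Player C gets 4, best alternative -4. No profitable deviation — NE.
(C, Right, Alpha): Player B can switch to Left (-4 → -2). Not NE.
(C, Right, Beta): Player A can switch to A (0 → 3). Not NE.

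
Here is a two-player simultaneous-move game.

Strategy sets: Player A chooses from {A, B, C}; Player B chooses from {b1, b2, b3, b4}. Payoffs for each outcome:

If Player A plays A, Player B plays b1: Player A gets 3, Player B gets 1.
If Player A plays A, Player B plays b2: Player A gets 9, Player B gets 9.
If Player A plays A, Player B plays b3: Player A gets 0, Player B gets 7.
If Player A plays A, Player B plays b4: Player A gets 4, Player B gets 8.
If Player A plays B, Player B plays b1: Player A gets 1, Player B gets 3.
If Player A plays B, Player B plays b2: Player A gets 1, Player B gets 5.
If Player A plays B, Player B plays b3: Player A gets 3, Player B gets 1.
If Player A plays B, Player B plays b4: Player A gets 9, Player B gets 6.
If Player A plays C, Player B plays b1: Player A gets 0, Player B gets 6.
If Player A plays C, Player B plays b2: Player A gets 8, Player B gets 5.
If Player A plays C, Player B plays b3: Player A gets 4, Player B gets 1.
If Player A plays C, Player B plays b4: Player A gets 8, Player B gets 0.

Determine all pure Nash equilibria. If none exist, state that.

(A, b2), (B, b4)

Check each profile: it is a Nash equilibrium iff no player can strictly gain by switching unilaterally.
(A, b1): Player B can switch to b2 (1 → 9). Not NE.
(A, b2): Player A gets 9, best alternative 8; Player B gets 9, best alternative 8. No profitable deviation — NE.
(A, b3): Player A can switch to B (0 → 3). Not NE.
(A, b4): Player A can switch to B (4 → 9). Not NE.
(B, b1): Player A can switch to A (1 → 3). Not NE.
(B, b2): Player A can switch to A (1 → 9). Not NE.
(B, b3): Player A can switch to C (3 → 4). Not NE.
(B, b4): Player A gets 9, best alternative 8; Player B gets 6, best alternative 5. No profitable deviation — NE.
(C, b1): Player A can switch to A (0 → 3). Not NE.
(C, b2): Player A can switch to A (8 → 9). Not NE.
(C, b3): Player B can switch to b1 (1 → 6). Not NE.
(C, b4): Player A can switch to B (8 → 9). Not NE.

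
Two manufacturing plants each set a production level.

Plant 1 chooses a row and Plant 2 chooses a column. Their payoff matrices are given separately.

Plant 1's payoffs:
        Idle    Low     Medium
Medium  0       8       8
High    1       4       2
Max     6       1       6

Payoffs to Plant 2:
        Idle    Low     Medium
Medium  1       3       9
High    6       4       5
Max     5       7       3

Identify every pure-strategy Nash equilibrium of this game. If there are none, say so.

(Medium, Idle): Plant 1 can switch to High (0 → 1). Not NE.
(Medium, Low): Plant 2 can switch to Medium (3 → 9). Not NE.
(Medium, Medium): Plant 1 gets 8, best alternative 6; Plant 2 gets 9, best alternative 3. No profitable deviation — NE.
(High, Idle): Plant 1 can switch to Max (1 → 6). Not NE.
(High, Low): Plant 1 can switch to Medium (4 → 8). Not NE.
(High, Medium): Plant 1 can switch to Medium (2 → 8). Not NE.
(Max, Idle): Plant 2 can switch to Low (5 → 7). Not NE.
(Max, Low): Plant 1 can switch to Medium (1 → 8). Not NE.
(Max, Medium): Plant 1 can switch to Medium (6 → 8). Not NE.

(Medium, Medium)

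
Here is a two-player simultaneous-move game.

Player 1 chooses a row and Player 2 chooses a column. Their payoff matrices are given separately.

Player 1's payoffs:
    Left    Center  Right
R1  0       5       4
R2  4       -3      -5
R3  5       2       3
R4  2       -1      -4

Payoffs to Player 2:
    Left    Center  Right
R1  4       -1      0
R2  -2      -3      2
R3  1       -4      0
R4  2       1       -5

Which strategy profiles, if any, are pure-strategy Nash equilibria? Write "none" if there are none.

For each player, find the best response to each opponent profile; mutual best responses are the pure NE.
Player 1 against Left: payoffs 0, 4, 5, 2 → best response R3.
Player 1 against Center: payoffs 5, -3, 2, -1 → best response R1.
Player 1 against Right: payoffs 4, -5, 3, -4 → best response R1.
Player 2 against R1: payoffs 4, -1, 0 → best response Left.
Player 2 against R2: payoffs -2, -3, 2 → best response Right.
Player 2 against R3: payoffs 1, -4, 0 → best response Left.
Player 2 against R4: payoffs 2, 1, -5 → best response Left.
Mutual best responses: (R3, Left).

The unique pure-strategy Nash equilibrium is (R3, Left).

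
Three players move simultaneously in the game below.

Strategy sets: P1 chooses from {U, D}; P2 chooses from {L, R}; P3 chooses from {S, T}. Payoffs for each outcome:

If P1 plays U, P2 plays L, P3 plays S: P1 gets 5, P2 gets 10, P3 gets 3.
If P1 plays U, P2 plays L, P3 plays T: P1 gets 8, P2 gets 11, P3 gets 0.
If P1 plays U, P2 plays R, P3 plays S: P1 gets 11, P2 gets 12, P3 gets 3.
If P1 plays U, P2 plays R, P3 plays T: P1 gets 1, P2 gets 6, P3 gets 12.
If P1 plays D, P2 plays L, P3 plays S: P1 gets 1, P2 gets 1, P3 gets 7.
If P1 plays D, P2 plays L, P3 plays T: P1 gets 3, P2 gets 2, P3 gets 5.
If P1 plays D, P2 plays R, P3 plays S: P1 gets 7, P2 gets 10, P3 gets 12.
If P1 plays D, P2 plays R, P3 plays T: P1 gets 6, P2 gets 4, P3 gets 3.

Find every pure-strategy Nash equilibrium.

This game has no pure Nash equilibrium.

For each strategy profile, look for a profitable unilateral deviation.
(U, L, S): P2 can switch to R (10 → 12). Not NE.
(U, L, T): P3 can switch to S (0 → 3). Not NE.
(U, R, S): P3 can switch to T (3 → 12). Not NE.
(U, R, T): P1 can switch to D (1 → 6). Not NE.
(D, L, S): P1 can switch to U (1 → 5). Not NE.
(D, L, T): P1 can switch to U (3 → 8). Not NE.
(D, R, S): P1 can switch to U (7 → 11). Not NE.
(D, R, T): P3 can switch to S (3 → 12). Not NE.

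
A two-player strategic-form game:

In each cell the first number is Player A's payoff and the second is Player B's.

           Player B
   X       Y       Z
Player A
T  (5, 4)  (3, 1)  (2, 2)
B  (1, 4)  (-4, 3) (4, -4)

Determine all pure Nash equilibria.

(T, X)

Player A against X: payoffs 5, 1 → best response T.
Player A against Y: payoffs 3, -4 → best response T.
Player A against Z: payoffs 2, 4 → best response B.
Player B against T: payoffs 4, 1, 2 → best response X.
Player B against B: payoffs 4, 3, -4 → best response X.
Mutual best responses: (T, X).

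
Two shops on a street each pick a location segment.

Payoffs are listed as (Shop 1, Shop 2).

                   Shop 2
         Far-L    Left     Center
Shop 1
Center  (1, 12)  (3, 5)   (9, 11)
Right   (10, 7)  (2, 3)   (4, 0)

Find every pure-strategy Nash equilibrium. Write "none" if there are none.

(Right, Far-L)

For each player, find the best response to each opponent profile; mutual best responses are the pure NE.
Shop 1 against Far-L: payoffs 1, 10 → best response Right.
Shop 1 against Left: payoffs 3, 2 → best response Center.
Shop 1 against Center: payoffs 9, 4 → best response Center.
Shop 2 against Center: payoffs 12, 5, 11 → best response Far-L.
Shop 2 against Right: payoffs 7, 3, 0 → best response Far-L.
Mutual best responses: (Right, Far-L).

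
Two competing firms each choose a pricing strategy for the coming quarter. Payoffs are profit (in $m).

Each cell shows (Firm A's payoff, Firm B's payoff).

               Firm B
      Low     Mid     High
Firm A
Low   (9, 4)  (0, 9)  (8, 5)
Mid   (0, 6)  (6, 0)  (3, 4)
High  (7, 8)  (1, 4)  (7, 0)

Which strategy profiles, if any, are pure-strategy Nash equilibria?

No pure-strategy Nash equilibrium.

(Low, Low): Firm B can switch to Mid (4 → 9). Not NE.
(Low, Mid): Firm A can switch to Mid (0 → 6). Not NE.
(Low, High): Firm B can switch to Mid (5 → 9). Not NE.
(Mid, Low): Firm A can switch to Low (0 → 9). Not NE.
(Mid, Mid): Firm B can switch to Low (0 → 6). Not NE.
(Mid, High): Firm A can switch to Low (3 → 8). Not NE.
(High, Low): Firm A can switch to Low (7 → 9). Not NE.
(High, Mid): Firm A can switch to Mid (1 → 6). Not NE.
(High, High): Firm A can switch to Low (7 → 8). Not NE.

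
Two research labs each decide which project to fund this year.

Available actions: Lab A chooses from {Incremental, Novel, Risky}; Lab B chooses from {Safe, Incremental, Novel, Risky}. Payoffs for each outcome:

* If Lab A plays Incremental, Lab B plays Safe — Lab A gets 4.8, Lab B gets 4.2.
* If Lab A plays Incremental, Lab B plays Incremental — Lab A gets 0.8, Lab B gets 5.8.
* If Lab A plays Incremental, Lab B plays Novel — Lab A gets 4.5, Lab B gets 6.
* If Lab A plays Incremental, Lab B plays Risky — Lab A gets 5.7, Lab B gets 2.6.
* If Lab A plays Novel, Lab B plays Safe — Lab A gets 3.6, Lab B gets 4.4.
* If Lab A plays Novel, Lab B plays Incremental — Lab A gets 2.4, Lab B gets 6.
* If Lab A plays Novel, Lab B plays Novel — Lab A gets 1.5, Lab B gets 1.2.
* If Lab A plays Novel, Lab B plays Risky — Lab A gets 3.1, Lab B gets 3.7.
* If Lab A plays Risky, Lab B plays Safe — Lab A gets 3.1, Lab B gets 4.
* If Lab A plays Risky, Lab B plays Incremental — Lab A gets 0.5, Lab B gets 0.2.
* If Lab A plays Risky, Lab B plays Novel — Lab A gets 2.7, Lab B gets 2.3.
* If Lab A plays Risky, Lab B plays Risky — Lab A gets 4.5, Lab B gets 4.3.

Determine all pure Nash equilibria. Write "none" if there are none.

(Incremental, Safe): Lab B can switch to Incremental (4.2 → 5.8). Not NE.
(Incremental, Incremental): Lab A can switch to Novel (0.8 → 2.4). Not NE.
(Incremental, Novel): Lab A gets 4.5, best alternative 2.7; Lab B gets 6, best alternative 5.8. No profitable deviation — NE.
(Incremental, Risky): Lab B can switch to Safe (2.6 → 4.2). Not NE.
(Novel, Safe): Lab A can switch to Incremental (3.6 → 4.8). Not NE.
(Novel, Incremental): Lab A gets 2.4, best alternative 0.8; Lab B gets 6, best alternative 4.4. No profitable deviation — NE.
(Novel, Novel): Lab A can switch to Incremental (1.5 → 4.5). Not NE.
(Novel, Risky): Lab A can switch to Incremental (3.1 → 5.7). Not NE.
(Risky, Safe): Lab A can switch to Incremental (3.1 → 4.8). Not NE.
(Risky, Incremental): Lab A can switch to Incremental (0.5 → 0.8). Not NE.
(The remaining 2 profiles each have a profitable deviation by the same check.)

Pure-strategy Nash equilibria: (Incremental, Novel), (Novel, Incremental)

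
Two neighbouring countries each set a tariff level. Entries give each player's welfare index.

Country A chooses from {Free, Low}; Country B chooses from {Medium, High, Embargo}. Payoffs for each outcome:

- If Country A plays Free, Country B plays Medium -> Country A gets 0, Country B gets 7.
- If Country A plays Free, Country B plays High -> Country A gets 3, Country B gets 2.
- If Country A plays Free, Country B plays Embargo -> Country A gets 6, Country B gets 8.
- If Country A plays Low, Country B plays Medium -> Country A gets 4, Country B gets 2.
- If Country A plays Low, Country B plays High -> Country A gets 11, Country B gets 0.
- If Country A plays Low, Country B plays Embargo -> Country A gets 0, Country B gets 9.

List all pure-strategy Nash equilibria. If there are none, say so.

(Free, Medium): Country A can switch to Low (0 → 4). Not NE.
(Free, High): Country A can switch to Low (3 → 11). Not NE.
(Free, Embargo): Country A gets 6, best alternative 0; Country B gets 8, best alternative 7. No profitable deviation — NE.
(Low, Medium): Country B can switch to Embargo (2 → 9). Not NE.
(Low, High): Country B can switch to Medium (0 → 2). Not NE.
(Low, Embargo): Country A can switch to Free (0 → 6). Not NE.

(Free, Embargo)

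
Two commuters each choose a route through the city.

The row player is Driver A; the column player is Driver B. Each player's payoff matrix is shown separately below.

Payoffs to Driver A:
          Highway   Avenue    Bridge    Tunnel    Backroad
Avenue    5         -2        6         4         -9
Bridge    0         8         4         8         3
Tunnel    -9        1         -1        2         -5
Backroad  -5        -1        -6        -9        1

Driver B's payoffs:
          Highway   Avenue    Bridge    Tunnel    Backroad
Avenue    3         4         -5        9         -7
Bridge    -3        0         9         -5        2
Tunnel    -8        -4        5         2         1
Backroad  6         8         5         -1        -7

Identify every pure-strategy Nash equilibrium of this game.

Check each profile: it is a Nash equilibrium iff no player can strictly gain by switching unilaterally.
(Avenue, Highway): Driver B can switch to Avenue (3 → 4). Not NE.
(Avenue, Avenue): Driver A can switch to Bridge (-2 → 8). Not NE.
(Avenue, Bridge): Driver B can switch to Highway (-5 → 3). Not NE.
(Avenue, Tunnel): Driver A can switch to Bridge (4 → 8). Not NE.
(Avenue, Backroad): Driver A can switch to Bridge (-9 → 3). Not NE.
(Bridge, Highway): Driver A can switch to Avenue (0 → 5). Not NE.
(The remaining 14 profiles each have a profitable deviation by the same check.)

none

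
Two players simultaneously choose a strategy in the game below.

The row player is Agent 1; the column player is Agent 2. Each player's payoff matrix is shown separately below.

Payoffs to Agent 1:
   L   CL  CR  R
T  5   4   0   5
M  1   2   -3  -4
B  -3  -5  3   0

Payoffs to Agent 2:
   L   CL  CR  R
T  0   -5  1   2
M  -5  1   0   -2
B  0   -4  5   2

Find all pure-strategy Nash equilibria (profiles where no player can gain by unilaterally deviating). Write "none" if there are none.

Mark each player's best response to every combination of opponents' strategies; a profile where every player is best-responding is a pure Nash equilibrium.
Agent 1 against L: payoffs 5, 1, -3 → best response T.
Agent 1 against CL: payoffs 4, 2, -5 → best response T.
Agent 1 against CR: payoffs 0, -3, 3 → best response B.
Agent 1 against R: payoffs 5, -4, 0 → best response T.
Agent 2 against T: payoffs 0, -5, 1, 2 → best response R.
Agent 2 against M: payoffs -5, 1, 0, -2 → best response CL.
Agent 2 against B: payoffs 0, -4, 5, 2 → best response CR.
Mutual best responses: (T, R); (B, CR).

Pure-strategy Nash equilibria: (T, R) and (B, CR)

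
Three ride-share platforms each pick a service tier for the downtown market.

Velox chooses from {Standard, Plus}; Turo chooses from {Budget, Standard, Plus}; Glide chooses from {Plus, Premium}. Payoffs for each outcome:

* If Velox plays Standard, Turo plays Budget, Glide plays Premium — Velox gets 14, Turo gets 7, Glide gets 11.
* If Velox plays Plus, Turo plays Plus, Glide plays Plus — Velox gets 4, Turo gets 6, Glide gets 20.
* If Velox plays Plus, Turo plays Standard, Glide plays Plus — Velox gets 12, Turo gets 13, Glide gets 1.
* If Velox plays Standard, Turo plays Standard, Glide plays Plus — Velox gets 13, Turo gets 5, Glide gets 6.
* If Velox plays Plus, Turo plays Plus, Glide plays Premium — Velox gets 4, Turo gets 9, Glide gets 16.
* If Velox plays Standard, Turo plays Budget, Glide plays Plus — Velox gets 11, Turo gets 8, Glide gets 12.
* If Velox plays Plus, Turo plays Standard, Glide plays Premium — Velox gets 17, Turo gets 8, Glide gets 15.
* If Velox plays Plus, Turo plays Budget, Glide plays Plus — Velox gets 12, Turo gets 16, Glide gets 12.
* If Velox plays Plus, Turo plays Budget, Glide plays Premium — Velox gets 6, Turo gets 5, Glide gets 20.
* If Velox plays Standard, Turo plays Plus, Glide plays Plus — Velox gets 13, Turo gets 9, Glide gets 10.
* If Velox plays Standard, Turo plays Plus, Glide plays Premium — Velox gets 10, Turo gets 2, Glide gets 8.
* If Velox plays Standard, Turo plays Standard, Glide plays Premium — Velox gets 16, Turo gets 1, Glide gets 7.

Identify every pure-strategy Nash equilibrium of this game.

Check each profile: it is a Nash equilibrium iff no player can strictly gain by switching unilaterally.
(Standard, Budget, Plus): Velox can switch to Plus (11 → 12). Not NE.
(Standard, Budget, Premium): Glide can switch to Plus (11 → 12). Not NE.
(Standard, Standard, Plus): Turo can switch to Budget (5 → 8). Not NE.
(Standard, Standard, Premium): Velox can switch to Plus (16 → 17). Not NE.
(Standard, Plus, Plus): Velox gets 13, best alternative 4; Turo gets 9, best alternative 8; Glide gets 10, best alternative 8. No profitable deviation — NE.
(Standard, Plus, Premium): Turo can switch to Budget (2 → 7). Not NE.
(Plus, Budget, Plus): Glide can switch to Premium (12 → 20). Not NE.
(The remaining 5 profiles each have a profitable deviation by the same check.)

Pure NE: (Standard, Plus, Plus)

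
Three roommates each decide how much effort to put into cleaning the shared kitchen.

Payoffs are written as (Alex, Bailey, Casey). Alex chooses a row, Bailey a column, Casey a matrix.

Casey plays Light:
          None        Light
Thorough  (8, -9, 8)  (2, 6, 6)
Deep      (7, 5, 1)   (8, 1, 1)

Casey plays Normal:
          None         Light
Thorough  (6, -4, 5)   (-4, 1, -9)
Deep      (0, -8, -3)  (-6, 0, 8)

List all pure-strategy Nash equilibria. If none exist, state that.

For each strategy profile, look for a profitable unilateral deviation.
(Thorough, None, Light): Bailey can switch to Light (-9 → 6). Not NE.
(Thorough, None, Normal): Bailey can switch to Light (-4 → 1). Not NE.
(Thorough, Light, Light): Alex can switch to Deep (2 → 8). Not NE.
(Thorough, Light, Normal): Casey can switch to Light (-9 → 6). Not NE.
(Deep, None, Light): Alex can switch to Thorough (7 → 8). Not NE.
(Deep, None, Normal): Alex can switch to Thorough (0 → 6). Not NE.
(Deep, Light, Light): Bailey can switch to None (1 → 5). Not NE.
(Deep, Light, Normal): Alex can switch to Thorough (-6 → -4). Not NE.

There is no pure-strategy Nash equilibrium.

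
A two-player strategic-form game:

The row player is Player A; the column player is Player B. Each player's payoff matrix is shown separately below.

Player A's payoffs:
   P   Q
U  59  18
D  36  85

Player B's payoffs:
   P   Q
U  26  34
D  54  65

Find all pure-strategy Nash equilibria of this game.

Mark each player's best response to every combination of opponents' strategies; a profile where every player is best-responding is a pure Nash equilibrium.
Player A against P: payoffs 59, 36 → best response U.
Player A against Q: payoffs 18, 85 → best response D.
Player B against U: payoffs 26, 34 → best response Q.
Player B against D: payoffs 54, 65 → best response Q.
Mutual best responses: (D, Q).

Pure NE: (D, Q)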